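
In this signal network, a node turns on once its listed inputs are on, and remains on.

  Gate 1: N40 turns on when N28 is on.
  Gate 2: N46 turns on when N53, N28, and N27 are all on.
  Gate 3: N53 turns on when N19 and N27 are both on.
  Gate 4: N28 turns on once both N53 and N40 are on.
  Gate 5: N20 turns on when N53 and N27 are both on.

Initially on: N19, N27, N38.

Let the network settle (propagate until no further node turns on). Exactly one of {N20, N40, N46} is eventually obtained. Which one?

N19 and N27 are on, so N53 turns on (Gate 3).
N53 and N27 are on, so N20 turns on (Gate 5).
N40 would need N28 (Gate 1), but N28 never turns on. N46 would need N53, N28, and N27 (Gate 2), but N28 never turns on.

N20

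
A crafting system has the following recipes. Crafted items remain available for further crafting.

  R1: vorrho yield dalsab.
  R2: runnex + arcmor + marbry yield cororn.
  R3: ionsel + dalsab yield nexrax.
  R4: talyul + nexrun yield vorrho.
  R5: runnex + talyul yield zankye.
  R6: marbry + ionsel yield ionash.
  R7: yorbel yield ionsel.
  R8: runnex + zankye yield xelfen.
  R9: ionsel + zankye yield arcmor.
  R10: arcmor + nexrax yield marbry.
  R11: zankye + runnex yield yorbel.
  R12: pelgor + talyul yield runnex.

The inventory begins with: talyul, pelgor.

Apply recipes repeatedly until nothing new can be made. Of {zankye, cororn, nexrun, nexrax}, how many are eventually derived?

1

pelgor + talyul → runnex (R12).
runnex + talyul → zankye (R5).
zankye: reached.
cororn would need runnex, arcmor, and marbry (R2), but marbry is never obtained.
No rule produces nexrun, and it is not given.
nexrax would need ionsel and dalsab (R3), but dalsab is never obtained.
Reached: zankye — 1 of the 4.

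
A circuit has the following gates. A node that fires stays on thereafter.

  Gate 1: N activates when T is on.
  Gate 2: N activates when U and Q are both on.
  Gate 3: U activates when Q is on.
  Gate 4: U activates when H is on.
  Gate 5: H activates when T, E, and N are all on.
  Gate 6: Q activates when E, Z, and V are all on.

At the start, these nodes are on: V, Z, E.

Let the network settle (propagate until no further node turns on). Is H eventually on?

No

H would need T, E, and N (Gate 5), but T never turns on.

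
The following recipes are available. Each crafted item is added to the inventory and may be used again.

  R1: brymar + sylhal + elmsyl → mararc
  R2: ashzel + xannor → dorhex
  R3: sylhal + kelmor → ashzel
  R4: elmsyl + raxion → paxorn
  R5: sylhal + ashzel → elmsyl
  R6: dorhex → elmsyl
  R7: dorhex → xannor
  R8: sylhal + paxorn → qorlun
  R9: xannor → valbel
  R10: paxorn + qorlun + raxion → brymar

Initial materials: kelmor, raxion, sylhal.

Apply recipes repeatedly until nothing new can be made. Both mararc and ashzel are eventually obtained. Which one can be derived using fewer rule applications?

ashzel

ashzel: sylhal + kelmor → ashzel (R3). [1 rule application]
mararc: Using R3, sylhal and kelmor make ashzel. Using R5, sylhal and ashzel make elmsyl. Using R4, elmsyl and raxion make paxorn. Using R8, sylhal and paxorn make qorlun. Using R10, paxorn, qorlun, and raxion make brymar. brymar + sylhal + elmsyl → mararc (R1). [6 rule applications]
ashzel needs fewer.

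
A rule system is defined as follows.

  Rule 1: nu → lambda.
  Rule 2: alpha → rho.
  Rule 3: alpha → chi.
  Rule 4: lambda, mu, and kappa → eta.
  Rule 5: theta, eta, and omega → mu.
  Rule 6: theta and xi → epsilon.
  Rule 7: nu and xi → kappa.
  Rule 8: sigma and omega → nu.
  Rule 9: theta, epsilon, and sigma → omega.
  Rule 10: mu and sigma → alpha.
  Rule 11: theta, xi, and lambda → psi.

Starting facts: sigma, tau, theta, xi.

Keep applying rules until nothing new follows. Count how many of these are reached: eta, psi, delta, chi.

From theta and xi, Rule 6 gives epsilon.
From theta, epsilon, and sigma, Rule 9 gives omega.
sigma and omega hold, so nu follows (Rule 8).
From nu, Rule 1 gives lambda.
From theta, xi, and lambda, Rule 11 gives psi.
eta would need lambda, mu, and kappa (Rule 4), but mu is never established.
psi: reached.
No rule produces delta, and it is not given.
chi would need alpha (Rule 3), but alpha is never established.
Reached: psi — 1 of the 4.

1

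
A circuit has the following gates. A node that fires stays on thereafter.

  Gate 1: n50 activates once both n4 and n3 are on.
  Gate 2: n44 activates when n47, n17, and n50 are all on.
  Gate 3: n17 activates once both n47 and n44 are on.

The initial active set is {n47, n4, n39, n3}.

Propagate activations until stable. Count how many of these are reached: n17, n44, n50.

Gate 1: n4 and n3 on → n50 on.
n17 would need n47 and n44 (Gate 3), but n44 never turns on.
n44 would need n47, n17, and n50 (Gate 2), but n17 never turns on.
n50: reached.
Reached: n50 — 1 of the 3.

1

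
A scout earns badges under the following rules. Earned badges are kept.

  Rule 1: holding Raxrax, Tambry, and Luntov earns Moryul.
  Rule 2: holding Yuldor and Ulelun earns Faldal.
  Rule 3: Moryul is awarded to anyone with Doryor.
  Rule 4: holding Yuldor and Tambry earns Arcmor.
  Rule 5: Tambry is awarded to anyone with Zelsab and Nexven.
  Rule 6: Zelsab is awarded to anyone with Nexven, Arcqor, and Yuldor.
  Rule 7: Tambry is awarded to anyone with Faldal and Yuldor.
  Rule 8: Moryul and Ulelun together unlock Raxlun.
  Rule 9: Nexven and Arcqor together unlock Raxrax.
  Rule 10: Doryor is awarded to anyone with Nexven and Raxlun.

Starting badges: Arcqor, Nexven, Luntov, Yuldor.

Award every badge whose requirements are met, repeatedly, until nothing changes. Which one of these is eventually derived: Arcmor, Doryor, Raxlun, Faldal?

Arcmor

With Nexven, Arcqor, and Yuldor, Zelsab is earned (Rule 6).
With Zelsab and Nexven, Tambry is earned (Rule 5).
With Yuldor and Tambry, Arcmor is earned (Rule 4).
Faldal would need Yuldor and Ulelun (Rule 2), but Ulelun is never earned. Raxlun would need Moryul and Ulelun (Rule 8), but Ulelun is never earned. Doryor would need Nexven and Raxlun (Rule 10), but Raxlun is never earned.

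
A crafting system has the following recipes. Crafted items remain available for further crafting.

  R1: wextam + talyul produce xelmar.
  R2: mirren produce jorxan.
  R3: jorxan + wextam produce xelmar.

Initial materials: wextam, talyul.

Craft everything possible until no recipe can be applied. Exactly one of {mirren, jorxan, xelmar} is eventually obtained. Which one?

xelmar

wextam + talyul → xelmar (R1).
jorxan would need mirren (R2), but mirren is never obtained. No rule produces mirren, and it is not given.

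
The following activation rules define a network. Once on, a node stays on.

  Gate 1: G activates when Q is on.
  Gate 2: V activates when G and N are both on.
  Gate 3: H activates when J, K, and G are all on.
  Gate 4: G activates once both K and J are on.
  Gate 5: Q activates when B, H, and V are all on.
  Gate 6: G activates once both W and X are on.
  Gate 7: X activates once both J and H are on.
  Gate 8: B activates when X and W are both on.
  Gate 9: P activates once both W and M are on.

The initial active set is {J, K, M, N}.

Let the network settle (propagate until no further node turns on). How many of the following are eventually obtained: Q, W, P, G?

1

Gate 4: K and J on → G on.
Q would need B, H, and V (Gate 5), but B never turns on.
No rule produces W, and it is not given.
P would need W and M (Gate 9), but W never turns on.
G: reached.
Reached: G — 1 of the 4.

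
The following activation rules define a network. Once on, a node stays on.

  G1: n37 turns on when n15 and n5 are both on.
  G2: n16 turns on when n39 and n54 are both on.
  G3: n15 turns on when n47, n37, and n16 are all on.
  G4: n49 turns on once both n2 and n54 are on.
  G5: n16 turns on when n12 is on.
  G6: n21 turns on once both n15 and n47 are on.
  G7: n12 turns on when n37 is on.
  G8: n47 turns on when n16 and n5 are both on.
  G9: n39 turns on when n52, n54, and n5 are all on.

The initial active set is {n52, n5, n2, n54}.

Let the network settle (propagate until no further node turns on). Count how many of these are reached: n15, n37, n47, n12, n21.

G9: n52, n54, and n5 on → n39 on.
G2: n39 and n54 on → n16 on.
n16 and n5 are on, so n47 turns on (G8).
n15 would need n47, n37, and n16 (G3), but n37 never turns on.
n37 would need n15 and n5 (G1), but n15 never turns on.
n47: reached.
n12 would need n37 (G7), but n37 never turns on.
n21 would need n15 and n47 (G6), but n15 never turns on.
Reached: n47 — 1 of the 5.

1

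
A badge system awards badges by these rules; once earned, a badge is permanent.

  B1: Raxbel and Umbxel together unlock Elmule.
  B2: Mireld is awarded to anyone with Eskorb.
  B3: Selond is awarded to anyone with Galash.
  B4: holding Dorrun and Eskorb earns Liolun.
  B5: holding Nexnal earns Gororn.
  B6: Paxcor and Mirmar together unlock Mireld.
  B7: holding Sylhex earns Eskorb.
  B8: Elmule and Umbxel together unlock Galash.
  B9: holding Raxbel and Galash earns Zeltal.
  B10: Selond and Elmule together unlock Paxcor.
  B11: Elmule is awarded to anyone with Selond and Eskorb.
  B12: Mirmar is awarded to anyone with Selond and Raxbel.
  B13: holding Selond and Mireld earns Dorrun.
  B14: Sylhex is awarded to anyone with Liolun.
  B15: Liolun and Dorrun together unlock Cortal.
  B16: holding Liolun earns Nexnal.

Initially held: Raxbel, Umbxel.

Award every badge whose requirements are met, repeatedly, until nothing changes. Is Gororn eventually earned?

Gororn would need Nexnal (B5), but Nexnal is never earned.

No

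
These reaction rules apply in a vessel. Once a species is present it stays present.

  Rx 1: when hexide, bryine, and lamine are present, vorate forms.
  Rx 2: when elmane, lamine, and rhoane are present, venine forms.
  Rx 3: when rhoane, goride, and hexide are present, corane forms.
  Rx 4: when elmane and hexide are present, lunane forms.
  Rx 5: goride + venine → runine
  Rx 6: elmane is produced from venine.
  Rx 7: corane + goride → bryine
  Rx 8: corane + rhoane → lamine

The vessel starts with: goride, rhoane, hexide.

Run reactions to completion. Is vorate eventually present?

Yes

rhoane, goride, and hexide present → corane forms (Rx 3).
corane and goride present → bryine forms (Rx 7).
corane and rhoane present → lamine forms (Rx 8).
hexide, bryine, and lamine present → vorate forms (Rx 1).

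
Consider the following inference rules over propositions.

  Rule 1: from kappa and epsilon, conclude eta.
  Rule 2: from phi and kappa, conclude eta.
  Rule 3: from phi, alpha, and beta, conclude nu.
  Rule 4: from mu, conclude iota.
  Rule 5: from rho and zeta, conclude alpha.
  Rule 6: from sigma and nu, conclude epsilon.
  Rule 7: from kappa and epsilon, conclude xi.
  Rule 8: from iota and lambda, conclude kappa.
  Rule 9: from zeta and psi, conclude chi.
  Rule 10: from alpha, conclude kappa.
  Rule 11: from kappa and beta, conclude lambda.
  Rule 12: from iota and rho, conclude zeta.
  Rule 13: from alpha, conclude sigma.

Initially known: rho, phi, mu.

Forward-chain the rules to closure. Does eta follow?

Yes

mu holds, so iota follows (Rule 4).
iota and rho hold, so zeta follows (Rule 12).
rho and zeta hold, so alpha follows (Rule 5).
From alpha, Rule 10 gives kappa.
phi and kappa hold, so eta follows (Rule 2).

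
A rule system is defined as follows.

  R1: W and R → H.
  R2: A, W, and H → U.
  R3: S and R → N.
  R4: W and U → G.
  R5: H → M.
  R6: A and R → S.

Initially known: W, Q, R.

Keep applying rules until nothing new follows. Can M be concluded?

Yes

From W and R, R1 gives H.
H holds, so M follows (R5).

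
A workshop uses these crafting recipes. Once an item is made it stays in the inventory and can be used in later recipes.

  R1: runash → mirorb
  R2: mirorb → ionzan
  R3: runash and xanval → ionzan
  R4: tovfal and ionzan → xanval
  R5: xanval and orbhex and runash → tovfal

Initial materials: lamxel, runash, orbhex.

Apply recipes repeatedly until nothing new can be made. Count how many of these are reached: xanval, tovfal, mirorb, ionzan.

2

runash → mirorb (R1).
mirorb → ionzan (R2).
xanval would need tovfal and ionzan (R4), but tovfal is never obtained.
tovfal would need xanval, orbhex, and runash (R5), but xanval is never obtained.
mirorb: reached.
ionzan: reached.
Reached: mirorb and ionzan — 2 of the 4.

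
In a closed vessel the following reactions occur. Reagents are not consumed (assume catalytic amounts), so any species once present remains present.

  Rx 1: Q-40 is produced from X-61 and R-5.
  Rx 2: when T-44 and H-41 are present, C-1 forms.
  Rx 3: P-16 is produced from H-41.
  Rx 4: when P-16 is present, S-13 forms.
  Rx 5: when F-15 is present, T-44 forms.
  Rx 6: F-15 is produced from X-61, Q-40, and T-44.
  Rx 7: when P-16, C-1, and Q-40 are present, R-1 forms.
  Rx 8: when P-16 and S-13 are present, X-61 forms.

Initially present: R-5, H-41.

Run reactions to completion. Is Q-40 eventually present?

H-41 present → P-16 forms (Rx 3).
P-16 present → S-13 forms (Rx 4).
P-16 and S-13 present → X-61 forms (Rx 8).
X-61 and R-5 present → Q-40 forms (Rx 1).

Yes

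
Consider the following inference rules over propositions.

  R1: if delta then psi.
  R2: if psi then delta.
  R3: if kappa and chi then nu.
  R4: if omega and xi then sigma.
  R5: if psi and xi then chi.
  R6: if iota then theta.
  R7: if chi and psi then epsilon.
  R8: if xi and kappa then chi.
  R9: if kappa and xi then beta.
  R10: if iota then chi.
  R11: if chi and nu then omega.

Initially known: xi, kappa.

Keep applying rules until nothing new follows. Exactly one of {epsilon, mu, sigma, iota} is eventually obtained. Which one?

From xi and kappa, R8 gives chi.
kappa and chi hold, so nu follows (R3).
chi and nu hold, so omega follows (R11).
From omega and xi, R4 gives sigma.
No rule produces mu, and it is not given. epsilon would need chi and psi (R7), but psi is never established. No rule produces iota, and it is not given.

sigma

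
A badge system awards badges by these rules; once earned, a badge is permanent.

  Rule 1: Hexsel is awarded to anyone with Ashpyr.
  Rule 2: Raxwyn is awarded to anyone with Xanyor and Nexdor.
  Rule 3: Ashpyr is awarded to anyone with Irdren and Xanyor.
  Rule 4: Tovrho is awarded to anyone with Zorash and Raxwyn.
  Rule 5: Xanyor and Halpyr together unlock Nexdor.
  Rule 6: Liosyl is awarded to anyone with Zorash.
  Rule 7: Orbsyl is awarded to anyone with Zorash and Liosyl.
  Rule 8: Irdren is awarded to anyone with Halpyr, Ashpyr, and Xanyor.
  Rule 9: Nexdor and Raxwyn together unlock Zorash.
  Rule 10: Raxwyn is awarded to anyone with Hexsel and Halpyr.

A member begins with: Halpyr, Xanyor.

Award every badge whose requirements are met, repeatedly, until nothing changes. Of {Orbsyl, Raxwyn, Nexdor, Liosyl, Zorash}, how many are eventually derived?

5

With Xanyor and Halpyr, Nexdor is earned (Rule 5).
With Xanyor and Nexdor, Raxwyn is earned (Rule 2).
With Nexdor and Raxwyn, Zorash is earned (Rule 9).
With Zorash, Liosyl is earned (Rule 6).
With Zorash and Liosyl, Orbsyl is earned (Rule 7).
Orbsyl: reached.
Raxwyn: reached.
Nexdor: reached.
Liosyl: reached.
Zorash: reached.
All 5 are reached.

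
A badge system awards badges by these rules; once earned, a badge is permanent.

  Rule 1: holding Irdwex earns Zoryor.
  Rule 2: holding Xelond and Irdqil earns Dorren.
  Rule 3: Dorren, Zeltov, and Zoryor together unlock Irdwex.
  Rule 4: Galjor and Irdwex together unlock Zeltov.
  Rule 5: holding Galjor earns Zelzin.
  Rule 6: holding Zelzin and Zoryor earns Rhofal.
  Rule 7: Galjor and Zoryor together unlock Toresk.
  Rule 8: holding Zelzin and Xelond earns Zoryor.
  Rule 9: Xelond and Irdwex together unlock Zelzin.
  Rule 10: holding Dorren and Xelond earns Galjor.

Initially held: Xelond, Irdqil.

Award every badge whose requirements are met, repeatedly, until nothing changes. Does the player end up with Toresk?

With Xelond and Irdqil, Dorren is earned (Rule 2).
With Dorren and Xelond, Galjor is earned (Rule 10).
With Galjor, Zelzin is earned (Rule 5).
With Zelzin and Xelond, Zoryor is earned (Rule 8).
With Galjor and Zoryor, Toresk is earned (Rule 7).

Yes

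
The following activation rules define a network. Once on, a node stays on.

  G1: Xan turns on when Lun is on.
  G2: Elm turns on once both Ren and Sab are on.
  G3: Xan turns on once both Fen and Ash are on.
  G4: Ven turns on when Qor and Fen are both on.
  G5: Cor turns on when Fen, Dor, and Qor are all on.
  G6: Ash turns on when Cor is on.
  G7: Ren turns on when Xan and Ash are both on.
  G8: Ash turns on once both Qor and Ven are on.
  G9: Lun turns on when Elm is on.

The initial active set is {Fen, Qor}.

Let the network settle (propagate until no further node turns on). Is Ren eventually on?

Yes

Qor and Fen are on, so Ven turns on (G4).
G8: Qor and Ven on → Ash on.
G3: Fen and Ash on → Xan on.
G7: Xan and Ash on → Ren on.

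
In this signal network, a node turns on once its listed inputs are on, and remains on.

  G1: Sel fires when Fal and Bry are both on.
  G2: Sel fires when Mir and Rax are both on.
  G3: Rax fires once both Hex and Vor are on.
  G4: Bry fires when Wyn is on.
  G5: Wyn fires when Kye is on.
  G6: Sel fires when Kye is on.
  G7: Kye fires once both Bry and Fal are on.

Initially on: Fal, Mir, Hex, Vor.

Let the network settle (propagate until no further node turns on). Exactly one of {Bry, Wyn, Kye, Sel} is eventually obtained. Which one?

G3: Hex and Vor on → Rax on.
G2: Mir and Rax on → Sel on.
Kye would need Bry and Fal (G7), but Bry never turns on. Bry would need Wyn (G4), but Wyn never turns on. Wyn would need Kye (G5), but Kye never turns on.

Sel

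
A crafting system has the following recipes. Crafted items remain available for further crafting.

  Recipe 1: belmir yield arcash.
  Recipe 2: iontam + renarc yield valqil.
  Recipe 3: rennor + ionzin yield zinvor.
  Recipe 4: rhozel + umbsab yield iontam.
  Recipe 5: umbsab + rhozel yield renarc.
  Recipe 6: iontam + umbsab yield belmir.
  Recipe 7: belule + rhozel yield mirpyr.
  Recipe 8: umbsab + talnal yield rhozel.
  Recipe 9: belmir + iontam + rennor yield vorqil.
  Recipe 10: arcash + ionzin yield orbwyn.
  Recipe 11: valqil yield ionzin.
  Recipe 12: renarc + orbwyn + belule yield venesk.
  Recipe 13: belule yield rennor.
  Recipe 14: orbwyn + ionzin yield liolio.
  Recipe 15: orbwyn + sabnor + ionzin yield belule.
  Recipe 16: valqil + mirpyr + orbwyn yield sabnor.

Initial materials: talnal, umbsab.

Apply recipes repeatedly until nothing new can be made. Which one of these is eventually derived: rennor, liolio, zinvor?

umbsab + talnal → rhozel (Recipe 8).
Using Recipe 5, umbsab and rhozel make renarc.
rhozel + umbsab → iontam (Recipe 4).
Using Recipe 2, iontam and renarc make valqil.
iontam + umbsab → belmir (Recipe 6).
Using Recipe 11, valqil makes ionzin.
Using Recipe 1, belmir makes arcash.
arcash + ionzin → orbwyn (Recipe 10).
orbwyn + ionzin → liolio (Recipe 14).
zinvor would need rennor and ionzin (Recipe 3), but rennor is never obtained. rennor would need belule (Recipe 13), but belule is never obtained.

liolio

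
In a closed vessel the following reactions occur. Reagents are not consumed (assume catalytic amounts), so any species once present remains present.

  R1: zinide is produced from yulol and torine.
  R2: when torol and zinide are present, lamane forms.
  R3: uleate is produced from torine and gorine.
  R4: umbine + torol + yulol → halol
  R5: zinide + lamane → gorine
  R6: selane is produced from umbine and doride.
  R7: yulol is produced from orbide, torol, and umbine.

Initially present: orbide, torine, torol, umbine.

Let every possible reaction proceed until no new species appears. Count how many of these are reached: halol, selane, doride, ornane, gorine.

2

orbide, torol, and umbine present → yulol forms (R7).
umbine, torol, and yulol present → halol forms (R4).
yulol and torine present → zinide forms (R1).
torol and zinide present → lamane forms (R2).
zinide and lamane present → gorine forms (R5).
halol: reached.
selane would need umbine and doride (R6), but doride never forms.
No rule produces doride, and it is not given.
No rule produces ornane, and it is not given.
gorine: reached.
Reached: halol and gorine — 2 of the 5.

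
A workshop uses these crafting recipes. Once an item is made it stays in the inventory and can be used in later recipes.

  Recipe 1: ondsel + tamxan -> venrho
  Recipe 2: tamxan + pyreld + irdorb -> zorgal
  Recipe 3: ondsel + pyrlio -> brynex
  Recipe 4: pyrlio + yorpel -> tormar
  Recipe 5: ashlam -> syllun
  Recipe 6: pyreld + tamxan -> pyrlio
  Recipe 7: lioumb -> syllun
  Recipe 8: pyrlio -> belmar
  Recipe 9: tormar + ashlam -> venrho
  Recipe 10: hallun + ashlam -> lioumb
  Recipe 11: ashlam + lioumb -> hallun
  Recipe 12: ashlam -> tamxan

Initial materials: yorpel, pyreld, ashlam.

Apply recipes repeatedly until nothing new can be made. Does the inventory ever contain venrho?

ashlam -> tamxan (Recipe 12).
Using Recipe 6, pyreld and tamxan make pyrlio.
Using Recipe 4, pyrlio and yorpel make tormar.
tormar + ashlam -> venrho (Recipe 9).

Yes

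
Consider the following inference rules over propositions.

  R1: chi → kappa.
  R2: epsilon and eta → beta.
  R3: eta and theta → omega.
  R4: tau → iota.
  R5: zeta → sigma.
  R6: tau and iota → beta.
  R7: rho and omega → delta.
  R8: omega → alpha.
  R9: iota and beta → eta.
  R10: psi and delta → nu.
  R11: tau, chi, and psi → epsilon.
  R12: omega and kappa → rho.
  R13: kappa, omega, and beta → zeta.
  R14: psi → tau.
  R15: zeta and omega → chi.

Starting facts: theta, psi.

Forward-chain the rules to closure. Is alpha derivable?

Yes

From psi, R14 gives tau.
From tau, R4 gives iota.
From tau and iota, R6 gives beta.
From iota and beta, R9 gives eta.
eta and theta hold, so omega follows (R3).
From omega, R8 gives alpha.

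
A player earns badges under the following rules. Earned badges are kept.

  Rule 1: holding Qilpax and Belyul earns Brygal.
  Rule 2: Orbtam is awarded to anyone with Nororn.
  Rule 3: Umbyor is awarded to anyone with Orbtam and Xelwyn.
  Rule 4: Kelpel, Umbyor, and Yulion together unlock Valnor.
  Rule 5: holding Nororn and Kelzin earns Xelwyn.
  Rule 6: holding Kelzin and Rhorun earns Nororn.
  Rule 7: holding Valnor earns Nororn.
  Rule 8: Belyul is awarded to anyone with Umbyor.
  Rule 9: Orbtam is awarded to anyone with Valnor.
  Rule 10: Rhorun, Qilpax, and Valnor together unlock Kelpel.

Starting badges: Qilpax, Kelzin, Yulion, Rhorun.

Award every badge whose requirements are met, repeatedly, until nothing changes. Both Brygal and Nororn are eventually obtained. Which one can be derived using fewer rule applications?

Nororn

Nororn: With Kelzin and Rhorun, Nororn is earned (Rule 6). [1 rule application]
Brygal: With Kelzin and Rhorun, Nororn is earned (Rule 6). With Nororn, Orbtam is earned (Rule 2). With Nororn and Kelzin, Xelwyn is earned (Rule 5). With Orbtam and Xelwyn, Umbyor is earned (Rule 3). With Umbyor, Belyul is earned (Rule 8). With Qilpax and Belyul, Brygal is earned (Rule 1). [6 rule applications]
Nororn needs fewer.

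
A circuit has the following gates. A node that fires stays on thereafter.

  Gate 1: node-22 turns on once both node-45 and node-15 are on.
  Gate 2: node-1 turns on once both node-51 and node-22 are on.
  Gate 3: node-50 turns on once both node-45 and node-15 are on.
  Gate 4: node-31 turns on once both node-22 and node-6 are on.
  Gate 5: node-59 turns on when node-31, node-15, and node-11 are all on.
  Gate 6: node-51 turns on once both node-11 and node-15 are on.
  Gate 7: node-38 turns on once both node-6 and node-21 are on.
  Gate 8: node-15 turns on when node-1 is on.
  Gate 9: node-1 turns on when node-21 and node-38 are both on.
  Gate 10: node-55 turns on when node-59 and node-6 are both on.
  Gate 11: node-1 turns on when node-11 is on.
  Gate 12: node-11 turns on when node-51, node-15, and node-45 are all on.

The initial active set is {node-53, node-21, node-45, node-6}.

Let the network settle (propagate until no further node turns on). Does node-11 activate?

node-11 would need node-51, node-15, and node-45 (Gate 12), but node-51 never turns on.

No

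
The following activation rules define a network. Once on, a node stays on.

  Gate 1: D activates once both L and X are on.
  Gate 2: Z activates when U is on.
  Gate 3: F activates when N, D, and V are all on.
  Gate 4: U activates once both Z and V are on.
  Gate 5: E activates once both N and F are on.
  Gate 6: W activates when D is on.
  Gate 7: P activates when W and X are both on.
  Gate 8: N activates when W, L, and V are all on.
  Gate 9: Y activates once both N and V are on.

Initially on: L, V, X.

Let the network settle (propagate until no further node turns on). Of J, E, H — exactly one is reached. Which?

Gate 1: L and X on → D on.
Gate 6: D on → W on.
Gate 8: W, L, and V on → N on.
N, D, and V are on, so F activates (Gate 3).
Gate 5: N and F on → E on.
No rule produces J, and it is not given. No rule produces H, and it is not given.

E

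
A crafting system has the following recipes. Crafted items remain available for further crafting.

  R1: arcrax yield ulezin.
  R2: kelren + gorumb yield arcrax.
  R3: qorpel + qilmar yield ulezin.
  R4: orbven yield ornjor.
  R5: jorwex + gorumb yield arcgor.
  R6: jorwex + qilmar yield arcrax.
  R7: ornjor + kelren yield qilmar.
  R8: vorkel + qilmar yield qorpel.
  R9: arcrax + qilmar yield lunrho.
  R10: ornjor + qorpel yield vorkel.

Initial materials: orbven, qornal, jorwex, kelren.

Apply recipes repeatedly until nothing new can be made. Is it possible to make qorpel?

No

qorpel would need vorkel and qilmar (R8), but vorkel is never obtained.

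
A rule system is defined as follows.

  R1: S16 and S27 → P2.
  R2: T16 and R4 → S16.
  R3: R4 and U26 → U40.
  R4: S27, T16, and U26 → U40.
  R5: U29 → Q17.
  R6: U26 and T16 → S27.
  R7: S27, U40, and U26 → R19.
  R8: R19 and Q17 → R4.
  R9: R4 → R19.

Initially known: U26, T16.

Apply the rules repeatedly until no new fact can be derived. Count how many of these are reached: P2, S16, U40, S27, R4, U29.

U26 and T16 hold, so S27 follows (R6).
S27, T16, and U26 hold, so U40 follows (R4).
P2 would need S16 and S27 (R1), but S16 is never established.
S16 would need T16 and R4 (R2), but R4 is never established.
U40: reached.
S27: reached.
R4 would need R19 and Q17 (R8), but Q17 is never established.
No rule produces U29, and it is not given.
Reached: U40 and S27 — 2 of the 6.

2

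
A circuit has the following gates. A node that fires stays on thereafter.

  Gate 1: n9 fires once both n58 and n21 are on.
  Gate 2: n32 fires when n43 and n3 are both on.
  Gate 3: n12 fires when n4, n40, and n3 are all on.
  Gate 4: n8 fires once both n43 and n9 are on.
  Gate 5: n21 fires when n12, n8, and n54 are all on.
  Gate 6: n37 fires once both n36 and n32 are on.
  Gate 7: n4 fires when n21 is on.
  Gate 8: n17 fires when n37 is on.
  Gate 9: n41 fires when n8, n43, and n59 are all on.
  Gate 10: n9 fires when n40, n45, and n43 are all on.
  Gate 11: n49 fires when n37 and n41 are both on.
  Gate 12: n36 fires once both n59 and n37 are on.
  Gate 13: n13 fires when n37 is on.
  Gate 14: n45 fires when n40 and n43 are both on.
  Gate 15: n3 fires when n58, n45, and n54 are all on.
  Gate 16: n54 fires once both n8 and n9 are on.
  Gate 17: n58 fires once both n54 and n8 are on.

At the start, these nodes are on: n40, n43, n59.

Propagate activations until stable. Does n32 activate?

Yes

Gate 14: n40 and n43 on → n45 on.
Gate 10: n40, n45, and n43 on → n9 on.
Gate 4: n43 and n9 on → n8 on.
Gate 16: n8 and n9 on → n54 on.
n54 and n8 are on, so n58 fires (Gate 17).
Gate 15: n58, n45, and n54 on → n3 on.
Gate 2: n43 and n3 on → n32 on.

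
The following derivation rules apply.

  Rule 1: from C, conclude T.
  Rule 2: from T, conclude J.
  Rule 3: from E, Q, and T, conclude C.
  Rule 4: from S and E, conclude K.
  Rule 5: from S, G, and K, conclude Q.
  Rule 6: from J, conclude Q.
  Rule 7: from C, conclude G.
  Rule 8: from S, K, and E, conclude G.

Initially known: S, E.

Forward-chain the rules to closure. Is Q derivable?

S and E hold, so K follows (Rule 4).
From S, K, and E, Rule 8 gives G.
From S, G, and K, Rule 5 gives Q.

Yes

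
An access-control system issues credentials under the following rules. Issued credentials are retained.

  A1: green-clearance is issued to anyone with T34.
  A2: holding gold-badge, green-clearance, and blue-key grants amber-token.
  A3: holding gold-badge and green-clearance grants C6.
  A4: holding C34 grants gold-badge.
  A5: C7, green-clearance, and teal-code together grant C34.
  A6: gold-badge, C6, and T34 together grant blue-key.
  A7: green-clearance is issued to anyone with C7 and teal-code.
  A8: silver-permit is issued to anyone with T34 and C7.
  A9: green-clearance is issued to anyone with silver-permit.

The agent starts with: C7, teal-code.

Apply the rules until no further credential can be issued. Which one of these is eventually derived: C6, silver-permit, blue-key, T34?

Holding C7 and teal-code grants green-clearance (A7).
Holding C7, green-clearance, and teal-code grants C34 (A5).
Holding C34 grants gold-badge (A4).
Holding gold-badge and green-clearance grants C6 (A3).
No rule produces T34, and it is not given. silver-permit would need T34 and C7 (A8), but T34 is never granted. blue-key would need gold-badge, C6, and T34 (A6), but T34 is never granted.

C6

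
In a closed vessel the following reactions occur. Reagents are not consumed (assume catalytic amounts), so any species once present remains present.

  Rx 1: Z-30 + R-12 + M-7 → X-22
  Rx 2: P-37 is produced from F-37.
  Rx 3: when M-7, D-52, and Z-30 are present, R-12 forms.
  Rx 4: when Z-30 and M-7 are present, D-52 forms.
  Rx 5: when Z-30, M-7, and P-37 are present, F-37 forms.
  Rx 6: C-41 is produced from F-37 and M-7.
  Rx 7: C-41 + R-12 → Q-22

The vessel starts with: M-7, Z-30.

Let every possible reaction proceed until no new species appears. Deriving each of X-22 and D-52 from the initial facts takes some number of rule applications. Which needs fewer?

D-52

D-52: Z-30 and M-7 present → D-52 forms (Rx 4). [1 rule application]
X-22: Z-30 and M-7 present → D-52 forms (Rx 4). M-7, D-52, and Z-30 present → R-12 forms (Rx 3). Z-30, R-12, and M-7 present → X-22 forms (Rx 1). [3 rule applications]
D-52 needs fewer.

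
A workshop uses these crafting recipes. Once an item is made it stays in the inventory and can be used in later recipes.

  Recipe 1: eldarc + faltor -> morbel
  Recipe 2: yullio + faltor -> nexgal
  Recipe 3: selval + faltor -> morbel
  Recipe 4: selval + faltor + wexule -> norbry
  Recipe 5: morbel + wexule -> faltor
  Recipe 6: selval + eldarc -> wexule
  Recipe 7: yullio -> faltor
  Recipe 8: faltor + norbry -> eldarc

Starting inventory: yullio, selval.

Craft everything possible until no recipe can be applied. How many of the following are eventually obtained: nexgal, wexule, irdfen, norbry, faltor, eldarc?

2

yullio -> faltor (Recipe 7).
Using Recipe 2, yullio and faltor make nexgal.
nexgal: reached.
wexule would need selval and eldarc (Recipe 6), but eldarc is never obtained.
No rule produces irdfen, and it is not given.
norbry would need selval, faltor, and wexule (Recipe 4), but wexule is never obtained.
faltor: reached.
eldarc would need faltor and norbry (Recipe 8), but norbry is never obtained.
Reached: nexgal and faltor — 2 of the 6.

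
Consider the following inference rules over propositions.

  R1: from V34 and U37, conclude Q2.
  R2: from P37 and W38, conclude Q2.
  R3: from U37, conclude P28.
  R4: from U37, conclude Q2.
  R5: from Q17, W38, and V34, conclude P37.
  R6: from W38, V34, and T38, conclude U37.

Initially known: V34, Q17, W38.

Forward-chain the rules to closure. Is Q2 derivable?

Yes

Q17, W38, and V34 hold, so P37 follows (R5).
P37 and W38 hold, so Q2 follows (R2).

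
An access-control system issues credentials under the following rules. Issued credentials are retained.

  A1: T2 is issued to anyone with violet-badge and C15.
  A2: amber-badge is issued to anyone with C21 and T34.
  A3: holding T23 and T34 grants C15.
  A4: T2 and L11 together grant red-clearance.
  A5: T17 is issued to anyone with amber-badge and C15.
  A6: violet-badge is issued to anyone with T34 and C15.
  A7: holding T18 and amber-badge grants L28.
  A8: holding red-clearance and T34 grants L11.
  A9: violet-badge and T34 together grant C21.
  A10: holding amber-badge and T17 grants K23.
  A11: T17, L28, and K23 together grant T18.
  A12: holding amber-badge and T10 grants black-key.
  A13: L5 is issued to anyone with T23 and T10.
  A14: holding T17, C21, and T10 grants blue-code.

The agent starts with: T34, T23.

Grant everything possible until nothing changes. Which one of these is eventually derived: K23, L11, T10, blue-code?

K23

Holding T23 and T34 grants C15 (A3).
Holding T34 and C15 grants violet-badge (A6).
Holding violet-badge and T34 grants C21 (A9).
Holding C21 and T34 grants amber-badge (A2).
Holding amber-badge and C15 grants T17 (A5).
Holding amber-badge and T17 grants K23 (A10).
blue-code would need T17, C21, and T10 (A14), but T10 is never granted. No rule produces T10, and it is not given. L11 would need red-clearance and T34 (A8), but red-clearance is never granted.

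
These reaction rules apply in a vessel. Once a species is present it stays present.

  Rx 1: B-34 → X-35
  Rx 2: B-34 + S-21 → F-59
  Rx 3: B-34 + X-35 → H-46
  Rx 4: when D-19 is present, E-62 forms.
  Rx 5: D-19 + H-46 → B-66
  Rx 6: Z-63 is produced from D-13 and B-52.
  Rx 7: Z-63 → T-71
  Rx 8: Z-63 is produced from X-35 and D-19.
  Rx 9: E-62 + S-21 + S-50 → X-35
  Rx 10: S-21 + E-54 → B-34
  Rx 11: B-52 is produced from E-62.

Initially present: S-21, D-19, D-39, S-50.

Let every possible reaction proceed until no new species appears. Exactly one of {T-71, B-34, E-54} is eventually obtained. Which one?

T-71

D-19 present → E-62 forms (Rx 4).
E-62, S-21, and S-50 present → X-35 forms (Rx 9).
X-35 and D-19 present → Z-63 forms (Rx 8).
Z-63 present → T-71 forms (Rx 7).
B-34 would need S-21 and E-54 (Rx 10), but E-54 never forms. No rule produces E-54, and it is not given.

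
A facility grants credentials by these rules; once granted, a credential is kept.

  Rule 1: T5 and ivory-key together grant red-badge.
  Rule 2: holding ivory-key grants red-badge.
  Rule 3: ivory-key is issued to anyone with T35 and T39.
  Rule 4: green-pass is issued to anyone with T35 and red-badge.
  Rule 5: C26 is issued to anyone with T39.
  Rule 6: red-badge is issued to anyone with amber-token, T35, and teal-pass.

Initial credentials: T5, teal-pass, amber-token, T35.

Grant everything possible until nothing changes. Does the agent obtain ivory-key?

ivory-key would need T35 and T39 (Rule 3), but T39 is never granted.

No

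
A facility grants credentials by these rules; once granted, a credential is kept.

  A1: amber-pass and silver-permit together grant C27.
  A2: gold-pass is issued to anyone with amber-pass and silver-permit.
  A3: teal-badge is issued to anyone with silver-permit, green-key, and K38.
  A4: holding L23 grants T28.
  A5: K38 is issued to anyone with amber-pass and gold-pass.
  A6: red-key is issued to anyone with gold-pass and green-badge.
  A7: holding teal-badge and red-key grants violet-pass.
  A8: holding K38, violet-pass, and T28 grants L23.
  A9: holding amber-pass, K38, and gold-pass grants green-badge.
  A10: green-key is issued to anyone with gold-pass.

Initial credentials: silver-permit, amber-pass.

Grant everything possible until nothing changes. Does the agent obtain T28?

No

T28 would need L23 (A4), but L23 is never granted.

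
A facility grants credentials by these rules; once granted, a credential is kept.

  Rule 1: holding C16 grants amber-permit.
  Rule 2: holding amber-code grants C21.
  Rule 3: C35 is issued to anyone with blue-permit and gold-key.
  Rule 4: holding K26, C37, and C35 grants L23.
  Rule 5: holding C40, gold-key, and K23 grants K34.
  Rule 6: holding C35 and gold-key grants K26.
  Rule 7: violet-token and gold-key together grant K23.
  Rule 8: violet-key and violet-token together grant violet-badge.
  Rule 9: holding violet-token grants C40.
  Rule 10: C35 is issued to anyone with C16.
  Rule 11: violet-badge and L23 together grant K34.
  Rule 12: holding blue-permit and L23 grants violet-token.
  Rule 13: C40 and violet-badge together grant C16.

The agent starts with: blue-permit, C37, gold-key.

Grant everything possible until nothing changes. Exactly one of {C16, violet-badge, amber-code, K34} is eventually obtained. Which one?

Holding blue-permit and gold-key grants C35 (Rule 3).
Holding C35 and gold-key grants K26 (Rule 6).
Holding K26, C37, and C35 grants L23 (Rule 4).
Holding blue-permit and L23 grants violet-token (Rule 12).
Holding violet-token and gold-key grants K23 (Rule 7).
Holding violet-token grants C40 (Rule 9).
Holding C40, gold-key, and K23 grants K34 (Rule 5).
C16 would need C40 and violet-badge (Rule 13), but violet-badge is never granted. violet-badge would need violet-key and violet-token (Rule 8), but violet-key is never granted. No rule produces amber-code, and it is not given.

K34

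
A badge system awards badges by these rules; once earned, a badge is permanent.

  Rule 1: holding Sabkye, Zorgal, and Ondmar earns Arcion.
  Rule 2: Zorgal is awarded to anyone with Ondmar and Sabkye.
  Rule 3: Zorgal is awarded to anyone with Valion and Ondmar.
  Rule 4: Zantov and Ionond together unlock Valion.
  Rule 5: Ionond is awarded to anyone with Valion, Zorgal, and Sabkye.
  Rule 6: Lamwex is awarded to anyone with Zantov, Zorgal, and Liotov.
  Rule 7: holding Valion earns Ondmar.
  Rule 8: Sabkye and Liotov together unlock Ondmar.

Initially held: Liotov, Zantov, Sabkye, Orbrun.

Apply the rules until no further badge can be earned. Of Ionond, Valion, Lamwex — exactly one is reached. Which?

Lamwex

With Sabkye and Liotov, Ondmar is earned (Rule 8).
With Ondmar and Sabkye, Zorgal is earned (Rule 2).
With Zantov, Zorgal, and Liotov, Lamwex is earned (Rule 6).
Ionond would need Valion, Zorgal, and Sabkye (Rule 5), but Valion is never earned. Valion would need Zantov and Ionond (Rule 4), but Ionond is never earned.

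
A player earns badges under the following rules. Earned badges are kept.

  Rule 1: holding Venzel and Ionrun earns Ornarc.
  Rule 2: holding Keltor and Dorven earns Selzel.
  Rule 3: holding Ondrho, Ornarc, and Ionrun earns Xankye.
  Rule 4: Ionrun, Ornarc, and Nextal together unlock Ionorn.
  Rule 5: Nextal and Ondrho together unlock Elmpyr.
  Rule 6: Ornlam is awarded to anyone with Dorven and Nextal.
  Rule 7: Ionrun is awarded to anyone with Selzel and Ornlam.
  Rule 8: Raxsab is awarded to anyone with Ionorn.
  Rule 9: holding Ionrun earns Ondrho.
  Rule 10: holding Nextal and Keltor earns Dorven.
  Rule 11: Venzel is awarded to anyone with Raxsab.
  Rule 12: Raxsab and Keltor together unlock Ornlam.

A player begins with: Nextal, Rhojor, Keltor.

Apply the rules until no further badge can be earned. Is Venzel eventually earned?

Venzel would need Raxsab (Rule 11), but Raxsab is never earned.

No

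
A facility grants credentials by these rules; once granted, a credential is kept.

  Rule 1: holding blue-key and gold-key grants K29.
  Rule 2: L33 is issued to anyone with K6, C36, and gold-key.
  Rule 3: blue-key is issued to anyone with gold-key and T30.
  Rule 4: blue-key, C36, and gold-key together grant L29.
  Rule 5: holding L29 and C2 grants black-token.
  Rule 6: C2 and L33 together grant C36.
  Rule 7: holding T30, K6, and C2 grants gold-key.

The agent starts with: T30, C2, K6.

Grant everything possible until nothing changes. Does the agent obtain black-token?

black-token would need L29 and C2 (Rule 5), but L29 is never granted.

No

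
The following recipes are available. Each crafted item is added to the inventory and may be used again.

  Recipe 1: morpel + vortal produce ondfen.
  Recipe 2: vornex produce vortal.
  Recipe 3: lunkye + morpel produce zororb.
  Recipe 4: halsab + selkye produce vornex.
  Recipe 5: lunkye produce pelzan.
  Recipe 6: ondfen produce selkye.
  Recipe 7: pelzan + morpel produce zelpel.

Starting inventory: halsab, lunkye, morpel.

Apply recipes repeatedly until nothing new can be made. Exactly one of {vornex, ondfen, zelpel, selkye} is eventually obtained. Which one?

zelpel

lunkye → pelzan (Recipe 5).
pelzan + morpel → zelpel (Recipe 7).
vornex would need halsab and selkye (Recipe 4), but selkye is never obtained. selkye would need ondfen (Recipe 6), but ondfen is never obtained. ondfen would need morpel and vortal (Recipe 1), but vortal is never obtained.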